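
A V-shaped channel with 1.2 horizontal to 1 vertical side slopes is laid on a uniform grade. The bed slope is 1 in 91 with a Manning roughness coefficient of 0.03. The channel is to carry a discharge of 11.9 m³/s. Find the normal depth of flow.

Manning's equation rearranged: A R^(2/3) = nQ / (1·√S) = 0.03 × 11.9 / (√0.01099) = 3.406.
At y = 1.38 m: A R^(2/3) = 1.497 — short.
At y = 2.24 m: A R^(2/3) = 5.447 — over.
At y = 1.88 m: A R^(2/3) = 3.414 — matches.

y_n = 1.88 m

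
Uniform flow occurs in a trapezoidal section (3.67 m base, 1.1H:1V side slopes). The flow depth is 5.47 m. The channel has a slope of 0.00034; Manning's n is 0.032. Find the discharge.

With bottom width b = 3.67 m and side slope z = 1.1: A = (b + zy)y = (3.67 + 1.1×5.47)×5.47 = 52.99 m²; P = b + 2y√(1+z²) = 3.67 + 2×5.47×1.487 = 19.93 m.
Hydraulic radius R = A/P = 52.99/19.93 = 2.658 m.
Manning's equation: Q = (1/n) A R^(2/3) S^(1/2) = (1/0.032) × 52.99 × 2.658^(2/3) × 0.00034^(1/2) = 58.6 m³/s.

Q = 58.6 m³/s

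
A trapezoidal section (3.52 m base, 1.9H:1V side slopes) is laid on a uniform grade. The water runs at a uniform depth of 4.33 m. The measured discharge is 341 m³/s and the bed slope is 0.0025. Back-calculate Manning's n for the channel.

With bottom width b = 3.52 m and side slope z = 1.9: A = (b + zy)y = (3.52 + 1.9×4.33)×4.33 = 50.86 m²; P = b + 2y√(1+z²) = 3.52 + 2×4.33×2.147 = 22.11 m.
Hydraulic radius R = A/P = 50.86/22.11 = 2.3 m.
Rearranging Manning's equation: n = (1/Q) A R^(2/3) S^(1/2) = (1/341) × 50.86 × 2.3^(2/3) × √0.0025 = 0.013.

n = 0.013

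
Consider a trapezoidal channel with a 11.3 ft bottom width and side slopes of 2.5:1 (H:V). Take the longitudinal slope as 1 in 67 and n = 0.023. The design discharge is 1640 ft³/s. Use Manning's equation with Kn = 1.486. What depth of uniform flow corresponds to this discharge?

Manning's equation rearranged: A R^(2/3) = nQ / (1.486·√S) = 0.023 × 1640 / (1.486 × √0.01493) = 207.8.
Try y = 5.7 ft: A R^(2/3) = 333.7 — too large.
Try y = 3.39 ft: A R^(2/3) = 115.7 — too small.
Try y = 4.54 ft: A R^(2/3) = 208 — ≈ 207.8.

y_n = 4.54 ft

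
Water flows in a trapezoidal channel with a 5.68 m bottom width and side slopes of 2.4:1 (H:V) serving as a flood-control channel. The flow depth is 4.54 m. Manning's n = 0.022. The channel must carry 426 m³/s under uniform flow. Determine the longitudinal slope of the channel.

S = 0.00441

With bottom width b = 5.68 m and side slope z = 2.4: A = (b + zy)y = (5.68 + 2.4×4.54)×4.54 = 75.26 m²; P = b + 2y√(1+z²) = 5.68 + 2×4.54×2.6 = 29.29 m.
Hydraulic radius R = A/P = 75.26/29.29 = 2.569 m.
From Manning's equation, S = [nQ / (1 A R^(2/3))]² = [0.022 × 426 / (1 × 75.26 × 2.569^(2/3))]² = 0.00441.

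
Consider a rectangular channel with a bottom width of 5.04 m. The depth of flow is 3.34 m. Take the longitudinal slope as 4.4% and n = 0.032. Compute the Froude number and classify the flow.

supercritical

Flow area A = b·y = 5.04 × 3.34 = 16.83 m². Wetted perimeter P = b + 2y = 5.04 + 2×3.34 = 11.72 m.
Hydraulic radius R = A/P = 16.83/11.72 = 1.436 m.
V = (1/n) R^(2/3) √S = (1/0.032) × 1.436^(2/3) × √0.044 = 8.345 m/s. Hydraulic depth D_h = A/T = 16.83/5.04 = 3.34 m.
Froude number Fr = V/√(g·D_h) = 8.345/√(9.81×3.34) = 1.46, which is greater than 1, so the flow is supercritical.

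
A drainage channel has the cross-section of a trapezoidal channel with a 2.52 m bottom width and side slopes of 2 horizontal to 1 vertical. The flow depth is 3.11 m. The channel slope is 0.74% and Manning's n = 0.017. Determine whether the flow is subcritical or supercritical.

With bottom width b = 2.52 m and side slope z = 2: A = (b + zy)y = (2.52 + 2×3.11)×3.11 = 27.18 m²; P = b + 2y√(1+z²) = 2.52 + 2×3.11×2.236 = 16.43 m.
Hydraulic radius R = A/P = 27.18/16.43 = 1.655 m.
V = (1/n) R^(2/3) √S = (1/0.017) × 1.655^(2/3) × √0.0074 = 7.079 m/s. Hydraulic depth D_h = A/T = 27.18/14.96 = 1.817 m.
Froude number Fr = V/√(g·D_h) = 7.079/√(9.81×1.817) = 1.68, which is greater than 1, so the flow is supercritical.

supercritical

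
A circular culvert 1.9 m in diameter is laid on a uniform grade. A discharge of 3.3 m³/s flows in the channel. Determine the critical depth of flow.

At critical depth, Q² T / (g A³) = 1, i.e. A³/T = Q²/g = 3.3²/9.81 = 1.11.
At y = 0.736 m: A³/T = 0.5641 — too small.
At y = 0.991 m: A³/T = 1.762 — too large.
At y = 0.878 m: A³/T = 1.109 — ≈ 1.11.

y_c = 0.878 m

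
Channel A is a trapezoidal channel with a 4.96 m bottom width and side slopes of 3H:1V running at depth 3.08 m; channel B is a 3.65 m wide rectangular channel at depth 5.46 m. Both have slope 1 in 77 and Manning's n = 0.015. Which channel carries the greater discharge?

Channel A: With bottom width b = 4.96 m and side slope z = 3: A = (b + zy)y = (4.96 + 3×3.08)×3.08 = 43.74 m²; P = b + 2y√(1+z²) = 4.96 + 2×3.08×3.162 = 24.44 m. Hydraulic radius R = A/P = 43.74/24.44 = 1.79 m. Q_A = (1/0.015)·43.74·1.79^(2/3)·√0.01299 = 489.8 m³/s.
Channel B: Flow area A = b·y = 3.65 × 5.46 = 19.93 m². Wetted perimeter P = b + 2y = 3.65 + 2×5.46 = 14.57 m. Hydraulic radius R = A/P = 19.93/14.57 = 1.368 m. Q_B = (1/0.015)·19.93·1.368^(2/3)·√0.01299 = 186.6 m³/s.
Q_A = 489.8 m³/s vs Q_B = 186.6 m³/s, so channel A carries more.

channel A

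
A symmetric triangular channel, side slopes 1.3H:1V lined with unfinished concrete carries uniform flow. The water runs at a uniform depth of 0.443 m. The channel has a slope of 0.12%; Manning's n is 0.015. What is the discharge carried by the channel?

Q = 0.185 m³/s

For a triangular section with side slope z = 1.3: A = zy² = 1.3×0.443² = 0.2551 m²; P = 2y√(1+z²) = 2×0.443×1.64 = 1.453 m.
Hydraulic radius R = A/P = 0.2551/1.453 = 0.1756 m.
Manning's equation: Q = (1/n) A R^(2/3) S^(1/2) = (1/0.015) × 0.2551 × 0.1756^(2/3) × 0.0012^(1/2) = 0.185 m³/s.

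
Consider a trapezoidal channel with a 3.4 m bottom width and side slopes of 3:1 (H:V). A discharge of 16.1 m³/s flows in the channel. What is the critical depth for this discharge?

y_c = 0.986 m

At critical depth, Q² T / (g A³) = 1, i.e. A³/T = Q²/g = 16.1²/9.81 = 26.42.
Trying y = 1.13 m: A³/T = 44.37 — too large.
Trying y = 0.795 m: A³/T = 11.91 — too small.
Trying y = 0.986 m: A³/T = 26.45 — close enough.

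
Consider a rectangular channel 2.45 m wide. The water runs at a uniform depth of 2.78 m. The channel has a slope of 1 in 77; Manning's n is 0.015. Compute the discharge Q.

Q = 46.4 m³/s

Flow area A = b·y = 2.45 × 2.78 = 6.811 m². Wetted perimeter P = b + 2y = 2.45 + 2×2.78 = 8.01 m.
Hydraulic radius R = A/P = 6.811/8.01 = 0.8503 m.
Manning's equation: Q = (1/n) A R^(2/3) S^(1/2) = (1/0.015) × 6.811 × 0.8503^(2/3) × 0.01299^(1/2) = 46.4 m³/s.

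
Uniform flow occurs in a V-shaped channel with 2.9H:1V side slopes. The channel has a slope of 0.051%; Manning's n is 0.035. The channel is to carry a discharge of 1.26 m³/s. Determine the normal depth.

Manning's equation rearranged: A R^(2/3) = nQ / (1·√S) = 0.035 × 1.26 / (√0.00051) = 1.953.
Trying y = 0.753 m: A R^(2/3) = 0.8258 — too small.
Trying y = 1.29 m: A R^(2/3) = 3.47 — too large.
Trying y = 1.04 m: A R^(2/3) = 1.954 — close enough.

y_n = 1.04 m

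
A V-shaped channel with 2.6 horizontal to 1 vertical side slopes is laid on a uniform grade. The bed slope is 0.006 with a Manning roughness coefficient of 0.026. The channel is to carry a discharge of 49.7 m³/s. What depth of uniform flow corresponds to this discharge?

Manning's equation rearranged: A R^(2/3) = nQ / (1·√S) = 0.026 × 49.7 / (√0.006) = 16.68.
Try y = 1.88 m: A R^(2/3) = 8.422 — short.
Try y = 3.1 m: A R^(2/3) = 31.96 — over.
Try y = 2.43 m: A R^(2/3) = 16.7 — ≈ 16.68.

y_n = 2.43 m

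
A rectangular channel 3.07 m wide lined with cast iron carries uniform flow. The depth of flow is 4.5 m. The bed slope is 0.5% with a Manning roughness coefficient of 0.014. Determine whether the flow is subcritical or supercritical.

Flow area A = b·y = 3.07 × 4.5 = 13.81 m². Wetted perimeter P = b + 2y = 3.07 + 2×4.5 = 12.07 m.
Hydraulic radius R = A/P = 13.81/12.07 = 1.145 m.
V = (1/n) R^(2/3) √S = (1/0.014) × 1.145^(2/3) × √0.005 = 5.527 m/s. Hydraulic depth D_h = A/T = 13.81/3.07 = 4.5 m.
Froude number Fr = V/√(g·D_h) = 5.527/√(9.81×4.5) = 0.832, which is less than 1, so the flow is subcritical.

subcritical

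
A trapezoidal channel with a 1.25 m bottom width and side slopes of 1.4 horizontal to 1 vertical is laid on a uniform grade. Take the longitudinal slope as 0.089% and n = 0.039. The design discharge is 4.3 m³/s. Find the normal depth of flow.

Manning's equation rearranged: A R^(2/3) = nQ / (1·√S) = 0.039 × 4.3 / (√0.00089) = 5.621.
Try y = 2.07 m: A R^(2/3) = 8.732 — high.
Try y = 1.32 m: A R^(2/3) = 3.242 — low.
Try y = 1.7 m: A R^(2/3) = 5.62 — ≈ 5.621.

y_n = 1.7 m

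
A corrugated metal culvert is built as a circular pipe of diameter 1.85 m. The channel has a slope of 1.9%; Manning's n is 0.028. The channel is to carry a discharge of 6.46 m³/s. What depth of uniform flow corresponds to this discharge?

y_n = 1.27 m

Manning's equation rearranged: A R^(2/3) = nQ / (1·√S) = 0.028 × 6.46 / (√0.019) = 1.312.
Try y = 1.46 m: A R^(2/3) = 1.55 — too large.
Try y = 1.08 m: A R^(2/3) = 1.035 — too small.
Try y = 1.27 m: A R^(2/3) = 1.312 — matches.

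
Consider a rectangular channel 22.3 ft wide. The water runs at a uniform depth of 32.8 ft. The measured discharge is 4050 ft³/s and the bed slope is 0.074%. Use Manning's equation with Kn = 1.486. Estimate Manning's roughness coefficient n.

n = 0.03

Flow area A = b·y = 22.3 × 32.8 = 731.4 ft². Wetted perimeter P = b + 2y = 22.3 + 2×32.8 = 87.9 ft.
Hydraulic radius R = A/P = 731.4/87.9 = 8.321 ft.
Rearranging Manning's equation: n = (1.486/Q) A R^(2/3) S^(1/2) = (1.486/4050) × 731.4 × 8.321^(2/3) × √0.00074 = 0.03.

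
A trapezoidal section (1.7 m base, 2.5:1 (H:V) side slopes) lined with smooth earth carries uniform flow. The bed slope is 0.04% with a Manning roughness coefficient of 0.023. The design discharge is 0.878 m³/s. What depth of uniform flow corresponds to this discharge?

Manning's equation rearranged: A R^(2/3) = nQ / (1·√S) = 0.023 × 0.878 / (√0.0004) = 1.01.
Try y = 0.45 m: A R^(2/3) = 0.5802 — too small.
Try y = 0.686 m: A R^(2/3) = 1.344 — too large.
Try y = 0.596 m: A R^(2/3) = 1.01 — ≈ 1.01.

y_n = 0.596 m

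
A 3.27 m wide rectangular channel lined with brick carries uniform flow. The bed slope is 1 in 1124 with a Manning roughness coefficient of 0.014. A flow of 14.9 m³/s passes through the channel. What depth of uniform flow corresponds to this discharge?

y_n = 2.22 m

Manning's equation rearranged: A R^(2/3) = nQ / (1·√S) = 0.014 × 14.9 / (√0.0008897) = 6.994.
Trying y = 1.83 m: A R^(2/3) = 5.426 — short.
Trying y = 2.64 m: A R^(2/3) = 8.688 — over.
Trying y = 2.22 m: A R^(2/3) = 6.974 — ≈ 6.994.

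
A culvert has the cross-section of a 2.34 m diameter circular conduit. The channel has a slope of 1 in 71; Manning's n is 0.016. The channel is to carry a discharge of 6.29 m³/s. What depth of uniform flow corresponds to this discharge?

Manning's equation rearranged: A R^(2/3) = nQ / (1·√S) = 0.016 × 6.29 / (√0.01408) = 0.848.
At y = 0.657 m: A R^(2/3) = 0.5178 — too small.
At y = 0.949 m: A R^(2/3) = 1.04 — too large.
At y = 0.85 m: A R^(2/3) = 0.8481 — matches.

y_n = 0.85 m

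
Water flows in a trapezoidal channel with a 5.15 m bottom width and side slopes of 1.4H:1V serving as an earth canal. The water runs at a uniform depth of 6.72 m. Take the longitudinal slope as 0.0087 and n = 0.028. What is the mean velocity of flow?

With bottom width b = 5.15 m and side slope z = 1.4: A = (b + zy)y = (5.15 + 1.4×6.72)×6.72 = 97.83 m²; P = b + 2y√(1+z²) = 5.15 + 2×6.72×1.72 = 28.27 m.
Hydraulic radius R = A/P = 97.83/28.27 = 3.46 m.
From Manning's equation, V = (1/n) R^(2/3) S^(1/2) = (1/0.028) × 3.46^(2/3) × 0.0087^(1/2) = 7.62 m/s.

V = 7.62 m/s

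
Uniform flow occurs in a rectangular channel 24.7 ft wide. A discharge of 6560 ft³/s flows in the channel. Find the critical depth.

For a rectangular channel, critical depth y_c = (q²/g)^(1/3) where q = Q/b = 6560/24.7 = 265.6 ft²/s.
So y_c = (265.6²/32.2)^(1/3) = 13 ft.

y_c = 13 ft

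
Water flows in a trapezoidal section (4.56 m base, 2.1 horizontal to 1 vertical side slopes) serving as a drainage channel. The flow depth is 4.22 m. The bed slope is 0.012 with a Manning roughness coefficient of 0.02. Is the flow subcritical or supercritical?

supercritical

With bottom width b = 4.56 m and side slope z = 2.1: A = (b + zy)y = (4.56 + 2.1×4.22)×4.22 = 56.64 m²; P = b + 2y√(1+z²) = 4.56 + 2×4.22×2.326 = 24.19 m.
Hydraulic radius R = A/P = 56.64/24.19 = 2.341 m.
V = (1/n) R^(2/3) √S = (1/0.02) × 2.341^(2/3) × √0.012 = 9.658 m/s. Hydraulic depth D_h = A/T = 56.64/22.28 = 2.542 m.
Froude number Fr = V/√(g·D_h) = 9.658/√(9.81×2.542) = 1.93, which is greater than 1, so the flow is supercritical.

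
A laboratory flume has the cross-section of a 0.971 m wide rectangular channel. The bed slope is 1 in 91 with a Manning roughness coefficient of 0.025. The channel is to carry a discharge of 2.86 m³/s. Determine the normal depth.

Manning's equation rearranged: A R^(2/3) = nQ / (1·√S) = 0.025 × 2.86 / (√0.01099) = 0.6821.
Try y = 1.74 m: A R^(2/3) = 0.8857 — too large.
Try y = 1.05 m: A R^(2/3) = 0.4888 — too small.
Try y = 1.39 m: A R^(2/3) = 0.6828 — close enough.

y_n = 1.39 m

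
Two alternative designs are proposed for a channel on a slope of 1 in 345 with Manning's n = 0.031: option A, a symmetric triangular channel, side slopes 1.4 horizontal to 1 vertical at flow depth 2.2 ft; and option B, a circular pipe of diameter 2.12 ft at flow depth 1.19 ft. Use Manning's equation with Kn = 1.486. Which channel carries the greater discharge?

channel A

Channel A: For a triangular section with side slope z = 1.4: A = zy² = 1.4×2.2² = 6.776 ft²; P = 2y√(1+z²) = 2×2.2×1.72 = 7.57 ft. Hydraulic radius R = A/P = 6.776/7.57 = 0.8951 ft. Q_A = (1.486/0.031)·6.776·0.8951^(2/3)·√0.002899 = 16.24 ft³/s.
Channel B: For a circular section of diameter D = 2.12 ft at depth y = 1.19 ft, the central angle is θ = 2 arccos(1 − 2y/D) = 3.387 rad. Then A = (D²/8)(θ − sin θ) = 2.04 ft² and P = Dθ/2 = 3.591 ft. Hydraulic radius R = A/P = 2.04/3.591 = 0.5681 ft. Q_B = (1.486/0.031)·2.04·0.5681^(2/3)·√0.002899 = 3.611 ft³/s.
Q_A = 16.24 ft³/s vs Q_B = 3.611 ft³/s, so channel A carries more.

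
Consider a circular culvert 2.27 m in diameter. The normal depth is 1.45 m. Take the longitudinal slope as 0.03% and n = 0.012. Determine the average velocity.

V = 1.08 m/s

For a circular section of diameter D = 2.27 m at depth y = 1.45 m, the central angle is θ = 2 arccos(1 − 2y/D) = 3.704 rad. Then A = (D²/8)(θ − sin θ) = 2.729 m² and P = Dθ/2 = 4.204 m.
Hydraulic radius R = A/P = 2.729/4.204 = 0.6492 m.
From Manning's equation, V = (1/n) R^(2/3) S^(1/2) = (1/0.012) × 0.6492^(2/3) × 0.0003^(1/2) = 1.08 m/s.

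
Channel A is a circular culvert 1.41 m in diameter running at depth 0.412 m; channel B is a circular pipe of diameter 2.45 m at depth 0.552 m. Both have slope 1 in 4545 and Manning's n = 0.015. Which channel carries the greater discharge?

channel B

Channel A: For a circular section of diameter D = 1.41 m at depth y = 0.412 m, the central angle is θ = 2 arccos(1 − 2y/D) = 2.284 rad. Then A = (D²/8)(θ − sin θ) = 0.3798 m² and P = Dθ/2 = 1.61 m. Hydraulic radius R = A/P = 0.3798/1.61 = 0.2358 m. Q_A = (1/0.015)·0.3798·0.2358^(2/3)·√0.00022 = 0.1434 m³/s.
Channel B: For a circular section of diameter D = 2.45 m at depth y = 0.552 m, the central angle is θ = 2 arccos(1 − 2y/D) = 1.978 rad. Then A = (D²/8)(θ − sin θ) = 0.7955 m² and P = Dθ/2 = 2.423 m. Hydraulic radius R = A/P = 0.7955/2.423 = 0.3283 m. Q_B = (1/0.015)·0.7955·0.3283^(2/3)·√0.00022 = 0.3743 m³/s.
Q_A = 0.1434 m³/s vs Q_B = 0.3743 m³/s, so channel B carries more.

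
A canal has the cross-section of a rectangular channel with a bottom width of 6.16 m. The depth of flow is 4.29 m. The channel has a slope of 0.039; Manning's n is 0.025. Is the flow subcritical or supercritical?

Flow area A = b·y = 6.16 × 4.29 = 26.43 m². Wetted perimeter P = b + 2y = 6.16 + 2×4.29 = 14.74 m.
Hydraulic radius R = A/P = 26.43/14.74 = 1.793 m.
V = (1/n) R^(2/3) √S = (1/0.025) × 1.793^(2/3) × √0.039 = 11.66 m/s. Hydraulic depth D_h = A/T = 26.43/6.16 = 4.29 m.
Froude number Fr = V/√(g·D_h) = 11.66/√(9.81×4.29) = 1.8, which is greater than 1, so the flow is supercritical.

supercritical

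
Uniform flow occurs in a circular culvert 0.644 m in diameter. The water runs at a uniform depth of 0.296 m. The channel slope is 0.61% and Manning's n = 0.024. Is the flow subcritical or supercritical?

subcritical

For a circular section of diameter D = 0.644 m at depth y = 0.296 m, the central angle is θ = 2 arccos(1 − 2y/D) = 2.98 rad. Then A = (D²/8)(θ − sin θ) = 0.1461 m² and P = Dθ/2 = 0.9595 m.
Hydraulic radius R = A/P = 0.1461/0.9595 = 0.1523 m.
V = (1/n) R^(2/3) √S = (1/0.024) × 0.1523^(2/3) × √0.0061 = 0.9281 m/s. Hydraulic depth D_h = A/T = 0.1461/0.6419 = 0.2277 m.
Froude number Fr = V/√(g·D_h) = 0.9281/√(9.81×0.2277) = 0.621, which is less than 1, so the flow is subcritical.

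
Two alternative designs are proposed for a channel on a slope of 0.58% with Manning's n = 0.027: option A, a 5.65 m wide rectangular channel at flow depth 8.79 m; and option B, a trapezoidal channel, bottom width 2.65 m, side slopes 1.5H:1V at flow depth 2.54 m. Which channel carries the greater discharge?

Channel A: Flow area A = b·y = 5.65 × 8.79 = 49.66 m². Wetted perimeter P = b + 2y = 5.65 + 2×8.79 = 23.23 m. Hydraulic radius R = A/P = 49.66/23.23 = 2.138 m. Q_A = (1/0.027)·49.66·2.138^(2/3)·√0.0058 = 232.5 m³/s.
Channel B: With bottom width b = 2.65 m and side slope z = 1.5: A = (b + zy)y = (2.65 + 1.5×2.54)×2.54 = 16.41 m²; P = b + 2y√(1+z²) = 2.65 + 2×2.54×1.803 = 11.81 m. Hydraulic radius R = A/P = 16.41/11.81 = 1.39 m. Q_B = (1/0.027)·16.41·1.39^(2/3)·√0.0058 = 57.63 m³/s.
Q_A = 232.5 m³/s vs Q_B = 57.63 m³/s, so channel A carries more.

channel A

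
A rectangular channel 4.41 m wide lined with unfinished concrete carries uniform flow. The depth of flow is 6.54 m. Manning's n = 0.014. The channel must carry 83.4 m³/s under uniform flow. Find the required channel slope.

Flow area A = b·y = 4.41 × 6.54 = 28.84 m². Wetted perimeter P = b + 2y = 4.41 + 2×6.54 = 17.49 m.
Hydraulic radius R = A/P = 28.84/17.49 = 1.649 m.
From Manning's equation, S = [nQ / (1 A R^(2/3))]² = [0.014 × 83.4 / (1 × 28.84 × 1.649^(2/3))]² = 0.000841.

S = 0.000841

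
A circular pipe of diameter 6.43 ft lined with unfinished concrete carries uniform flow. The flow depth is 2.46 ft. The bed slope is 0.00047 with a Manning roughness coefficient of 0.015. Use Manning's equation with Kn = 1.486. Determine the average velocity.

For a circular section of diameter D = 6.43 ft at depth y = 2.46 ft, the central angle is θ = 2 arccos(1 − 2y/D) = 2.667 rad. Then A = (D²/8)(θ − sin θ) = 11.43 ft² and P = Dθ/2 = 8.576 ft.
Hydraulic radius R = A/P = 11.43/8.576 = 1.332 ft.
From Manning's equation, V = (1.486/n) R^(2/3) S^(1/2) = (1.486/0.015) × 1.332^(2/3) × 0.00047^(1/2) = 2.6 ft/s.

V = 2.6 ft/s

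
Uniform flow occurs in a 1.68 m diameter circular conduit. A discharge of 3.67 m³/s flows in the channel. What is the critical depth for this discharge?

At critical depth, Q² T / (g A³) = 1, i.e. A³/T = Q²/g = 3.67²/9.81 = 1.373.
Try y = 0.752 m: A³/T = 0.5308 — short.
Try y = 0.964 m: A³/T = 1.371 — matches.

y_c = 0.964 m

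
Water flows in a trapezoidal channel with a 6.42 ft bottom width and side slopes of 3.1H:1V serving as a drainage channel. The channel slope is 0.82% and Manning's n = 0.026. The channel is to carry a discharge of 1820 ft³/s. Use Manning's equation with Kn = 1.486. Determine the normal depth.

Manning's equation rearranged: A R^(2/3) = nQ / (1.486·√S) = 0.026 × 1820 / (1.486 × √0.0082) = 351.7.
At y = 4.47 ft: A R^(2/3) = 169.2 — too small.
At y = 6.67 ft: A R^(2/3) = 426.4 — too large.
At y = 6.14 ft: A R^(2/3) = 351.1 — ≈ 351.7.

y_n = 6.14 ft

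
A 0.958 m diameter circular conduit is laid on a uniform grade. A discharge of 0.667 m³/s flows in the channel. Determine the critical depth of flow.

y_c = 0.47 m

At critical depth, Q² T / (g A³) = 1, i.e. A³/T = Q²/g = 0.667²/9.81 = 0.04535.
Try y = 0.36 m: A³/T = 0.01636 — too small.
Try y = 0.47 m: A³/T = 0.04545 — close enough.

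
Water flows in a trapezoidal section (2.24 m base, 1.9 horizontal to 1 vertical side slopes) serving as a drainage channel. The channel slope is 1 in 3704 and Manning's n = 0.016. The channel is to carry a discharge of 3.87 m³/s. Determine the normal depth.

Manning's equation rearranged: A R^(2/3) = nQ / (1·√S) = 0.016 × 3.87 / (√0.00027) = 3.768.
Try y = 1.4 m: A R^(2/3) = 6.065 — over.
Try y = 0.934 m: A R^(2/3) = 2.667 — short.
Try y = 1.11 m: A R^(2/3) = 3.766 — close enough.

y_n = 1.11 m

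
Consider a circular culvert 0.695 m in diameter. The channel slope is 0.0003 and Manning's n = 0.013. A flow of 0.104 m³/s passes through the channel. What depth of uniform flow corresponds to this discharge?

Manning's equation rearranged: A R^(2/3) = nQ / (1·√S) = 0.013 × 0.104 / (√0.0003) = 0.07806.
Try y = 0.461 m: A R^(2/3) = 0.09195 — too large.
Try y = 0.317 m: A R^(2/3) = 0.05039 — too small.
Try y = 0.413 m: A R^(2/3) = 0.07819 — ≈ 0.07806.

y_n = 0.413 m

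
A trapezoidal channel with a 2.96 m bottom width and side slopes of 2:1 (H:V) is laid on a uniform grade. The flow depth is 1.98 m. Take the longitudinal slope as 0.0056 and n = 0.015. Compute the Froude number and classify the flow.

supercritical

With bottom width b = 2.96 m and side slope z = 2: A = (b + zy)y = (2.96 + 2×1.98)×1.98 = 13.7 m²; P = b + 2y√(1+z²) = 2.96 + 2×1.98×2.236 = 11.81 m.
Hydraulic radius R = A/P = 13.7/11.81 = 1.16 m.
V = (1/n) R^(2/3) √S = (1/0.015) × 1.16^(2/3) × √0.0056 = 5.507 m/s. Hydraulic depth D_h = A/T = 13.7/10.88 = 1.259 m.
Froude number Fr = V/√(g·D_h) = 5.507/√(9.81×1.259) = 1.57, which is greater than 1, so the flow is supercritical.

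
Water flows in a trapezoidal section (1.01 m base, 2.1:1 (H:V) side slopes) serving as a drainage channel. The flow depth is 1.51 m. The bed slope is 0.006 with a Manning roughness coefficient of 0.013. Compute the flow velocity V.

V = 5.07 m/s

With bottom width b = 1.01 m and side slope z = 2.1: A = (b + zy)y = (1.01 + 2.1×1.51)×1.51 = 6.313 m²; P = b + 2y√(1+z²) = 1.01 + 2×1.51×2.326 = 8.034 m.
Hydraulic radius R = A/P = 6.313/8.034 = 0.7858 m.
From Manning's equation, V = (1/n) R^(2/3) S^(1/2) = (1/0.013) × 0.7858^(2/3) × 0.006^(1/2) = 5.07 m/s.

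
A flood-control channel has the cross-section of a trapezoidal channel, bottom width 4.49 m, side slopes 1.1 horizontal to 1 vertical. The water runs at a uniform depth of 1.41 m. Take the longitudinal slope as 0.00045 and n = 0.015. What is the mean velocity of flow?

With bottom width b = 4.49 m and side slope z = 1.1: A = (b + zy)y = (4.49 + 1.1×1.41)×1.41 = 8.518 m²; P = b + 2y√(1+z²) = 4.49 + 2×1.41×1.487 = 8.682 m.
Hydraulic radius R = A/P = 8.518/8.682 = 0.9811 m.
From Manning's equation, V = (1/n) R^(2/3) S^(1/2) = (1/0.015) × 0.9811^(2/3) × 0.00045^(1/2) = 1.4 m/s.

V = 1.4 m/s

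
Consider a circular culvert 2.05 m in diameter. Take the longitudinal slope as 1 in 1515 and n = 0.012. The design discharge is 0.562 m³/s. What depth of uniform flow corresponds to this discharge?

y_n = 0.488 m

Manning's equation rearranged: A R^(2/3) = nQ / (1·√S) = 0.012 × 0.562 / (√0.0006601) = 0.2625.
At y = 0.533 m: A R^(2/3) = 0.3129 — too large.
At y = 0.356 m: A R^(2/3) = 0.1388 — too small.
At y = 0.488 m: A R^(2/3) = 0.2627 — matches.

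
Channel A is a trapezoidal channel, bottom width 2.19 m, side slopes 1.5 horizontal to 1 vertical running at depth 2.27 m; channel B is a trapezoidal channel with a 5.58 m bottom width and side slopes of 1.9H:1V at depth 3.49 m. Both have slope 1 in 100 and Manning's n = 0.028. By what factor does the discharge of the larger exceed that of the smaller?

4.77

Channel A: With bottom width b = 2.19 m and side slope z = 1.5: A = (b + zy)y = (2.19 + 1.5×2.27)×2.27 = 12.7 m²; P = b + 2y√(1+z²) = 2.19 + 2×2.27×1.803 = 10.37 m. Hydraulic radius R = A/P = 12.7/10.37 = 1.224 m. Q_A = (1/0.028)·12.7·1.224^(2/3)·√0.01 = 51.91 m³/s.
Channel B: With bottom width b = 5.58 m and side slope z = 1.9: A = (b + zy)y = (5.58 + 1.9×3.49)×3.49 = 42.62 m²; P = b + 2y√(1+z²) = 5.58 + 2×3.49×2.147 = 20.57 m. Hydraulic radius R = A/P = 42.62/20.57 = 2.072 m. Q_B = (1/0.028)·42.62·2.072^(2/3)·√0.01 = 247.4 m³/s.
The larger discharge is 247.4 m³/s and the smaller is 51.91 m³/s; the ratio is 4.77.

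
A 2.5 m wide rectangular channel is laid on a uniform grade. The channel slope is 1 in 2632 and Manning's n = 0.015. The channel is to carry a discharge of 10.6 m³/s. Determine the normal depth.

Manning's equation rearranged: A R^(2/3) = nQ / (1·√S) = 0.015 × 10.6 / (√0.0003799) = 8.157.
At y = 2.63 m: A R^(2/3) = 5.887 — low.
At y = 4 m: A R^(2/3) = 9.68 — high.
At y = 3.45 m: A R^(2/3) = 8.144 — ≈ 8.157.

y_n = 3.45 m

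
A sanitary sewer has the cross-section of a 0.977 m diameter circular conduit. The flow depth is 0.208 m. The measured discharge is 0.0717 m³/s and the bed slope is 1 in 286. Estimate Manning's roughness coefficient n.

n = 0.024

For a circular section of diameter D = 0.977 m at depth y = 0.208 m, the central angle is θ = 2 arccos(1 − 2y/D) = 1.918 rad. Then A = (D²/8)(θ − sin θ) = 0.1167 m² and P = Dθ/2 = 0.9371 m.
Hydraulic radius R = A/P = 0.1167/0.9371 = 0.1245 m.
Rearranging Manning's equation: n = (1/Q) A R^(2/3) S^(1/2) = (1/0.0717) × 0.1167 × 0.1245^(2/3) × √0.003497 = 0.024.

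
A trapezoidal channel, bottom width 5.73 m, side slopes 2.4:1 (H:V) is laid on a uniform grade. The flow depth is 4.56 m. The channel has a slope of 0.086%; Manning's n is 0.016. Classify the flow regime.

With bottom width b = 5.73 m and side slope z = 2.4: A = (b + zy)y = (5.73 + 2.4×4.56)×4.56 = 76.03 m²; P = b + 2y√(1+z²) = 5.73 + 2×4.56×2.6 = 29.44 m.
Hydraulic radius R = A/P = 76.03/29.44 = 2.582 m.
V = (1/n) R^(2/3) √S = (1/0.016) × 2.582^(2/3) × √0.00086 = 3.45 m/s. Hydraulic depth D_h = A/T = 76.03/27.62 = 2.753 m.
Froude number Fr = V/√(g·D_h) = 3.45/√(9.81×2.753) = 0.664, which is less than 1, so the flow is subcritical.

subcritical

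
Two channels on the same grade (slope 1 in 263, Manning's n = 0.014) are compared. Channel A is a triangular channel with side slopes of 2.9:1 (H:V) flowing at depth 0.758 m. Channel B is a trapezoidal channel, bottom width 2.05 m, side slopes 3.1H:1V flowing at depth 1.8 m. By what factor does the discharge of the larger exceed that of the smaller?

Channel A: For a triangular section with side slope z = 2.9: A = zy² = 2.9×0.758² = 1.666 m²; P = 2y√(1+z²) = 2×0.758×3.068 = 4.65 m. Hydraulic radius R = A/P = 1.666/4.65 = 0.3583 m. Q_A = (1/0.014)·1.666·0.3583^(2/3)·√0.003802 = 3.702 m³/s.
Channel B: With bottom width b = 2.05 m and side slope z = 3.1: A = (b + zy)y = (2.05 + 3.1×1.8)×1.8 = 13.73 m²; P = b + 2y√(1+z²) = 2.05 + 2×1.8×3.257 = 13.78 m. Hydraulic radius R = A/P = 13.73/13.78 = 0.9969 m. Q_B = (1/0.014)·13.73·0.9969^(2/3)·√0.003802 = 60.37 m³/s.
The larger discharge is 60.37 m³/s and the smaller is 3.702 m³/s; the ratio is 16.3.

16.3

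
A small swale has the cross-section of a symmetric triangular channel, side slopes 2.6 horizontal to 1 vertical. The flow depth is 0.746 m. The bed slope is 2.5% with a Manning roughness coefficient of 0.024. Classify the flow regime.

For a triangular section with side slope z = 2.6: A = zy² = 2.6×0.746² = 1.447 m²; P = 2y√(1+z²) = 2×0.746×2.786 = 4.156 m.
Hydraulic radius R = A/P = 1.447/4.156 = 0.3481 m.
V = (1/n) R^(2/3) √S = (1/0.024) × 0.3481^(2/3) × √0.025 = 3.26 m/s. Hydraulic depth D_h = A/T = 1.447/3.879 = 0.373 m.
Froude number Fr = V/√(g·D_h) = 3.26/√(9.81×0.373) = 1.7, which is greater than 1, so the flow is supercritical.

supercritical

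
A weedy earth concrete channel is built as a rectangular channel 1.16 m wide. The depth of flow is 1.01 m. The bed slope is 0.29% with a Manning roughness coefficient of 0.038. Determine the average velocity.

V = 0.728 m/s

Flow area A = b·y = 1.16 × 1.01 = 1.172 m². Wetted perimeter P = b + 2y = 1.16 + 2×1.01 = 3.18 m.
Hydraulic radius R = A/P = 1.172/3.18 = 0.3684 m.
From Manning's equation, V = (1/n) R^(2/3) S^(1/2) = (1/0.038) × 0.3684^(2/3) × 0.0029^(1/2) = 0.728 m/s.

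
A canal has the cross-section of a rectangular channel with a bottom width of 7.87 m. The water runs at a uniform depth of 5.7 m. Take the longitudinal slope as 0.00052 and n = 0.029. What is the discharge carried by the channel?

Flow area A = b·y = 7.87 × 5.7 = 44.86 m². Wetted perimeter P = b + 2y = 7.87 + 2×5.7 = 19.27 m.
Hydraulic radius R = A/P = 44.86/19.27 = 2.328 m.
Manning's equation: Q = (1/n) A R^(2/3) S^(1/2) = (1/0.029) × 44.86 × 2.328^(2/3) × 0.00052^(1/2) = 62 m³/s.

Q = 62 m³/s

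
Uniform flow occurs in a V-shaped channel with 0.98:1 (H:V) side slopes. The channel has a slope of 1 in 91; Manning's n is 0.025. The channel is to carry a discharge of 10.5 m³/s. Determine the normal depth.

Manning's equation rearranged: A R^(2/3) = nQ / (1·√S) = 0.025 × 10.5 / (√0.01099) = 2.504.
At y = 1.6 m: A R^(2/3) = 1.704 — low.
At y = 2.15 m: A R^(2/3) = 3.748 — high.
At y = 1.85 m: A R^(2/3) = 2.51 — ≈ 2.504.

y_n = 1.85 m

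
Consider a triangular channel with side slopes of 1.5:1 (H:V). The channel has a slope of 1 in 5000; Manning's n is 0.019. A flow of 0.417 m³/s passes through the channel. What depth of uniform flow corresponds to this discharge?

Manning's equation rearranged: A R^(2/3) = nQ / (1·√S) = 0.019 × 0.417 / (√0.0002) = 0.5602.
Try y = 0.602 m: A R^(2/3) = 0.216 — low.
Try y = 0.861 m: A R^(2/3) = 0.5608 — close enough.

y_n = 0.861 m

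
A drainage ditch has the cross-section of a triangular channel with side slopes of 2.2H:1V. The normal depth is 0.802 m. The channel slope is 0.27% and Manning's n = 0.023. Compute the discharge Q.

Q = 1.63 m³/s

For a triangular section with side slope z = 2.2: A = zy² = 2.2×0.802² = 1.415 m²; P = 2y√(1+z²) = 2×0.802×2.417 = 3.876 m.
Hydraulic radius R = A/P = 1.415/3.876 = 0.3651 m.
Manning's equation: Q = (1/n) A R^(2/3) S^(1/2) = (1/0.023) × 1.415 × 0.3651^(2/3) × 0.0027^(1/2) = 1.63 m³/s.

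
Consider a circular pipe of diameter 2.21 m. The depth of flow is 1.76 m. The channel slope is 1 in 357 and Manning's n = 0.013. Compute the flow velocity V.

For a circular section of diameter D = 2.21 m at depth y = 1.76 m, the central angle is θ = 2 arccos(1 − 2y/D) = 4.411 rad. Then A = (D²/8)(θ − sin θ) = 3.276 m² and P = Dθ/2 = 4.874 m.
Hydraulic radius R = A/P = 3.276/4.874 = 0.6721 m.
From Manning's equation, V = (1/n) R^(2/3) S^(1/2) = (1/0.013) × 0.6721^(2/3) × 0.002801^(1/2) = 3.12 m/s.

V = 3.12 m/s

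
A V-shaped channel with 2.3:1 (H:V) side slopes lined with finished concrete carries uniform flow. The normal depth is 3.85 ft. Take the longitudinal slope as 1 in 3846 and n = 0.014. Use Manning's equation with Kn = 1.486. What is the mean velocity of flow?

For a triangular section with side slope z = 2.3: A = zy² = 2.3×3.85² = 34.09 ft²; P = 2y√(1+z²) = 2×3.85×2.508 = 19.31 ft.
Hydraulic radius R = A/P = 34.09/19.31 = 1.765 ft.
From Manning's equation, V = (1.486/n) R^(2/3) S^(1/2) = (1.486/0.014) × 1.765^(2/3) × 0.00026^(1/2) = 2.5 ft/s.

V = 2.5 ft/s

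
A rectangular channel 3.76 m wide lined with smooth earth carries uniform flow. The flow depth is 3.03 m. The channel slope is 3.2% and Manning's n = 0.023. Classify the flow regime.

Flow area A = b·y = 3.76 × 3.03 = 11.39 m². Wetted perimeter P = b + 2y = 3.76 + 2×3.03 = 9.82 m.
Hydraulic radius R = A/P = 11.39/9.82 = 1.16 m.
V = (1/n) R^(2/3) √S = (1/0.023) × 1.16^(2/3) × √0.032 = 8.587 m/s. Hydraulic depth D_h = A/T = 11.39/3.76 = 3.03 m.
Froude number Fr = V/√(g·D_h) = 8.587/√(9.81×3.03) = 1.58, which is greater than 1, so the flow is supercritical.

supercritical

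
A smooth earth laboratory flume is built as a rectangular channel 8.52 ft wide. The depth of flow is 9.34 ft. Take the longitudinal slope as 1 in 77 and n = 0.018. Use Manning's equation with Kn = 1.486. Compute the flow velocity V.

V = 19.2 ft/s

Flow area A = b·y = 8.52 × 9.34 = 79.58 ft². Wetted perimeter P = b + 2y = 8.52 + 2×9.34 = 27.2 ft.
Hydraulic radius R = A/P = 79.58/27.2 = 2.926 ft.
From Manning's equation, V = (1.486/n) R^(2/3) S^(1/2) = (1.486/0.018) × 2.926^(2/3) × 0.01299^(1/2) = 19.2 ft/s.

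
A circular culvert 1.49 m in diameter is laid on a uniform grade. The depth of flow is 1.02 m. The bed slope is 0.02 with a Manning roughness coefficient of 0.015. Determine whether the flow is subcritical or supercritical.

supercritical

For a circular section of diameter D = 1.49 m at depth y = 1.02 m, the central angle is θ = 2 arccos(1 − 2y/D) = 3.898 rad. Then A = (D²/8)(θ − sin θ) = 1.272 m² and P = Dθ/2 = 2.904 m.
Hydraulic radius R = A/P = 1.272/2.904 = 0.4381 m.
V = (1/n) R^(2/3) √S = (1/0.015) × 0.4381^(2/3) × √0.02 = 5.438 m/s. Hydraulic depth D_h = A/T = 1.272/1.385 = 0.9186 m.
Froude number Fr = V/√(g·D_h) = 5.438/√(9.81×0.9186) = 1.81, which is greater than 1, so the flow is supercritical.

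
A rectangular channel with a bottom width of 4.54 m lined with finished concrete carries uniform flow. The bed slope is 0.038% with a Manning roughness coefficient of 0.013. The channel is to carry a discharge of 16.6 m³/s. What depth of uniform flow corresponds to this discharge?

Manning's equation rearranged: A R^(2/3) = nQ / (1·√S) = 0.013 × 16.6 / (√0.00038) = 11.07.
At y = 1.7 m: A R^(2/3) = 7.573 — too small.
At y = 2.48 m: A R^(2/3) = 12.61 — too large.
At y = 2.25 m: A R^(2/3) = 11.08 — ≈ 11.07.

y_n = 2.25 m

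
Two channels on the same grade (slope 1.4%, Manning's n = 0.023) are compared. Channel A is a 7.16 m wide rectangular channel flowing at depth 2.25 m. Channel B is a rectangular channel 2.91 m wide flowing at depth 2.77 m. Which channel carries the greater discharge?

Channel A: Flow area A = b·y = 7.16 × 2.25 = 16.11 m². Wetted perimeter P = b + 2y = 7.16 + 2×2.25 = 11.66 m. Hydraulic radius R = A/P = 16.11/11.66 = 1.382 m. Q_A = (1/0.023)·16.11·1.382^(2/3)·√0.014 = 102.8 m³/s.
Channel B: Flow area A = b·y = 2.91 × 2.77 = 8.061 m². Wetted perimeter P = b + 2y = 2.91 + 2×2.77 = 8.45 m. Hydraulic radius R = A/P = 8.061/8.45 = 0.9539 m. Q_B = (1/0.023)·8.061·0.9539^(2/3)·√0.014 = 40.18 m³/s.
Q_A = 102.8 m³/s vs Q_B = 40.18 m³/s, so channel A carries more.

channel A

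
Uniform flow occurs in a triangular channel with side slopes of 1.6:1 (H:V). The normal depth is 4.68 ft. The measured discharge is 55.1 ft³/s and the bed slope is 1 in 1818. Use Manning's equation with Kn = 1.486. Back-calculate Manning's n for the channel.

n = 0.035

For a triangular section with side slope z = 1.6: A = zy² = 1.6×4.68² = 35.04 ft²; P = 2y√(1+z²) = 2×4.68×1.887 = 17.66 ft.
Hydraulic radius R = A/P = 35.04/17.66 = 1.984 ft.
Rearranging Manning's equation: n = (1.486/Q) A R^(2/3) S^(1/2) = (1.486/55.1) × 35.04 × 1.984^(2/3) × √0.0005501 = 0.035.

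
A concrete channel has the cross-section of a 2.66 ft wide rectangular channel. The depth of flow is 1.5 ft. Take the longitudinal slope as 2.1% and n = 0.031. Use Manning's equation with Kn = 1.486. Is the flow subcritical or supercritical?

subcritical

Flow area A = b·y = 2.66 × 1.5 = 3.99 ft². Wetted perimeter P = b + 2y = 2.66 + 2×1.5 = 5.66 ft.
Hydraulic radius R = A/P = 3.99/5.66 = 0.7049 ft.
V = (1.486/n) R^(2/3) √S = (1.486/0.031) × 0.7049^(2/3) × √0.021 = 5.502 ft/s. Hydraulic depth D_h = A/T = 3.99/2.66 = 1.5 ft.
Froude number Fr = V/√(g·D_h) = 5.502/√(32.2×1.5) = 0.792, which is less than 1, so the flow is subcritical.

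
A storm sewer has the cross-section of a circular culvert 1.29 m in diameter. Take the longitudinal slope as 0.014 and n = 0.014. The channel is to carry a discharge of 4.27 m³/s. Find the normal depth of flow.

y_n = 0.891 m

Manning's equation rearranged: A R^(2/3) = nQ / (1·√S) = 0.014 × 4.27 / (√0.014) = 0.5052.
Trying y = 0.712 m: A R^(2/3) = 0.3621 — too small.
Trying y = 0.987 m: A R^(2/3) = 0.5733 — too large.
Trying y = 0.891 m: A R^(2/3) = 0.5056 — close enough.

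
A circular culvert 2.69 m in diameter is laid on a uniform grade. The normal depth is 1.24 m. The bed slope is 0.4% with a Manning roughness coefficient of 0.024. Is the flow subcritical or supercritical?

For a circular section of diameter D = 2.69 m at depth y = 1.24 m, the central angle is θ = 2 arccos(1 − 2y/D) = 2.985 rad. Then A = (D²/8)(θ − sin θ) = 2.559 m² and P = Dθ/2 = 4.015 m.
Hydraulic radius R = A/P = 2.559/4.015 = 0.6374 m.
V = (1/n) R^(2/3) √S = (1/0.024) × 0.6374^(2/3) × √0.004 = 1.952 m/s. Hydraulic depth D_h = A/T = 2.559/2.682 = 0.9544 m.
Froude number Fr = V/√(g·D_h) = 1.952/√(9.81×0.9544) = 0.638, which is less than 1, so the flow is subcritical.

subcritical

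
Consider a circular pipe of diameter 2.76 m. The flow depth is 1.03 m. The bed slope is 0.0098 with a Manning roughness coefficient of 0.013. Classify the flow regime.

supercritical

For a circular section of diameter D = 2.76 m at depth y = 1.03 m, the central angle is θ = 2 arccos(1 − 2y/D) = 2.629 rad. Then A = (D²/8)(θ − sin θ) = 2.036 m² and P = Dθ/2 = 3.628 m.
Hydraulic radius R = A/P = 2.036/3.628 = 0.5612 m.
V = (1/n) R^(2/3) √S = (1/0.013) × 0.5612^(2/3) × √0.0098 = 5.181 m/s. Hydraulic depth D_h = A/T = 2.036/2.67 = 0.7626 m.
Froude number Fr = V/√(g·D_h) = 5.181/√(9.81×0.7626) = 1.89, which is greater than 1, so the flow is supercritical.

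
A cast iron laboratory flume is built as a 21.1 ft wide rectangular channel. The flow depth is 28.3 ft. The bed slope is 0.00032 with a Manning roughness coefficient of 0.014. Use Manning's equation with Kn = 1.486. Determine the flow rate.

Q = 4420 ft³/s

Flow area A = b·y = 21.1 × 28.3 = 597.1 ft². Wetted perimeter P = b + 2y = 21.1 + 2×28.3 = 77.7 ft.
Hydraulic radius R = A/P = 597.1/77.7 = 7.685 ft.
Manning's equation: Q = (1.486/n) A R^(2/3) S^(1/2) = (1.486/0.014) × 597.1 × 7.685^(2/3) × 0.00032^(1/2) = 4420 ft³/s.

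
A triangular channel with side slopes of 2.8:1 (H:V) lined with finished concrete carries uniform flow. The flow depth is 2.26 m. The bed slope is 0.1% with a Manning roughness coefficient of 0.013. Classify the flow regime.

For a triangular section with side slope z = 2.8: A = zy² = 2.8×2.26² = 14.3 m²; P = 2y√(1+z²) = 2×2.26×2.973 = 13.44 m.
Hydraulic radius R = A/P = 14.3/13.44 = 1.064 m.
V = (1/n) R^(2/3) √S = (1/0.013) × 1.064^(2/3) × √0.001 = 2.535 m/s. Hydraulic depth D_h = A/T = 14.3/12.66 = 1.13 m.
Froude number Fr = V/√(g·D_h) = 2.535/√(9.81×1.13) = 0.762, which is less than 1, so the flow is subcritical.

subcritical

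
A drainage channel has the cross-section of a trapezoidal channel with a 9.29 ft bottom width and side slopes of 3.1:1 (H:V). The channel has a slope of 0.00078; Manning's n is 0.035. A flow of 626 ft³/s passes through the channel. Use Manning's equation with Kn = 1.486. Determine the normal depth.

y_n = 6.92 ft

Manning's equation rearranged: A R^(2/3) = nQ / (1.486·√S) = 0.035 × 626 / (1.486 × √0.00078) = 527.9.
At y = 8.16 ft: A R^(2/3) = 771.4 — high.
At y = 6.92 ft: A R^(2/3) = 528.2 — ≈ 527.9.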